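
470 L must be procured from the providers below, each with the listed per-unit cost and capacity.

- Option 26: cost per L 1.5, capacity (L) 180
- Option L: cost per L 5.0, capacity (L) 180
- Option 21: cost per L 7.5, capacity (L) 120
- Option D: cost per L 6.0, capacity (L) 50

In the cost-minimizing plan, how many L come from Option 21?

Fill from the cheapest provider first.
Option 26 (1.5): use full 180 — 290 L to go.
Option L at 5.0: take all 180 L — 110 still needed.
Option D (6.0): use full 50 — 60 L to go.
Option 21 (7.5): take the remaining 60 — done.

60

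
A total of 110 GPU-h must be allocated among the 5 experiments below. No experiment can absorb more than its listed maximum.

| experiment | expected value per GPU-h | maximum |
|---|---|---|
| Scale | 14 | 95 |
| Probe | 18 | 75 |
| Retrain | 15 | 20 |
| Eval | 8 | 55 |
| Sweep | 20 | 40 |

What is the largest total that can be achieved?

Order the experiments by expected value per GPU-h: Sweep 20 > Probe 18 > Retrain 15 > Scale 14 > Eval 8.
Sweep takes 40 to reach its cap of 40 → 70 left.
Probe: +70 (room for 75) → 70. Pool exhausted.
Total = 18×70 + 20×40 = 2060.

2060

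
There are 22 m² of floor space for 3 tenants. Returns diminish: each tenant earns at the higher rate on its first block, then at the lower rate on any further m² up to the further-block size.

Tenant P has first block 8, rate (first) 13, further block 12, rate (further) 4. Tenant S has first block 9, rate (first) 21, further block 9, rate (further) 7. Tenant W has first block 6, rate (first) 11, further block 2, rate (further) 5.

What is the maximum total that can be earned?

348

Order all 6 blocks by rate: Tenant S/first 21 > Tenant P/first 13 > Tenant W/first 11 > Tenant S/second 7 > Tenant W/second 5 > Tenant P/second 4.
Tenant S/first (21): +9 — 13 left.
Tenant P first at 13: fill all 8 — 5 left.
Tenant W first at 11: only 5 left, fill 5.
Total = 21×9 + 13×8 + 11×5 = 348.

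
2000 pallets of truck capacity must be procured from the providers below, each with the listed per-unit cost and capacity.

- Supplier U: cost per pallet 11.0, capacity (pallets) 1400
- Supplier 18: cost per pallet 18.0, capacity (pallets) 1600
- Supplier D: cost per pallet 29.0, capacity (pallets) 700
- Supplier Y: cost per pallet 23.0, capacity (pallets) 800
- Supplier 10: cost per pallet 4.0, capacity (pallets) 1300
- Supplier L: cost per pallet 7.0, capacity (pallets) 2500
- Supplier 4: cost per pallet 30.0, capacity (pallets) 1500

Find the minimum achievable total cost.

10100

Cheapest first:
Supplier 10 (4.0): use full 1300 ; 700 pallets to go.
Take 700 from Supplier L at 7.0 to finish.
Supplier U, Supplier 18, Supplier Y, Supplier D, Supplier 4: unused.
Cost = 1300×4.0 + 700×7.0 = 10100.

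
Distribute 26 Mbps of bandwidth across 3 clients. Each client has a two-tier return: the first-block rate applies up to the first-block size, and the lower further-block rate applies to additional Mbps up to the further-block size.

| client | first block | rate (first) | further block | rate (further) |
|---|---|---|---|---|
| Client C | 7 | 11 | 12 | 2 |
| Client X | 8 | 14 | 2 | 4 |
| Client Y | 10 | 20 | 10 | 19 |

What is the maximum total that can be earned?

474

Rank every tier by rate: Client Y/tier1 20 > Client Y/tier2 19 > Client X/tier1 14 > Client C/tier1 11 > Client X/tier2 4 > Client C/tier2 2.
Fill Client Y tier1 block (10 at 20) ; 16 left.
Client Y tier2 at 19: fill all 10 ; 6 left.
6 remain; put them into Client X tier1 at 14.
Total = 20×10 + 19×10 + 14×6 = 474.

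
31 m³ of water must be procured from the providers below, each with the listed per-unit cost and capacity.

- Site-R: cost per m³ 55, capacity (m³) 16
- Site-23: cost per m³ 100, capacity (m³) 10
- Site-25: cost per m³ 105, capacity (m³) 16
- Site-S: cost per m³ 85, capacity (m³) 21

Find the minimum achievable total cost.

2155

Cheapest first:
Site-R (55): use full 16 — 15 m³ to go.
Site-S at 85: take 15 of its 21 — requirement met.
Site-23, Site-25: unused.
Cost = 16×55 + 15×85 = 2155.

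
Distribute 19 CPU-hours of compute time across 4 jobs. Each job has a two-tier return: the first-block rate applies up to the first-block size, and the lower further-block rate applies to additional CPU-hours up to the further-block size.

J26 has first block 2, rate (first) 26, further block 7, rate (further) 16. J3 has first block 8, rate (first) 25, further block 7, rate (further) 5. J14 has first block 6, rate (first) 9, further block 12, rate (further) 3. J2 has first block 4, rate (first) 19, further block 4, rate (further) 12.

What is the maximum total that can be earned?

408

Order all 8 blocks by rate: J26/first 26 > J3/first 25 > J2/first 19 > J26/second 16 > J2/second 12 > J14/first 9 > J3/second 5 > J14/second 3.
Fill J26 first block (2 at 26) → 17 left.
J3/first (25): +8 → 9 left.
J2 first at 19: fill all 4 → 5 left.
J26/second: +5 of 7 at 16; pool empty.
Total = 26×2 + 25×8 + 19×4 + 16×5 = 408.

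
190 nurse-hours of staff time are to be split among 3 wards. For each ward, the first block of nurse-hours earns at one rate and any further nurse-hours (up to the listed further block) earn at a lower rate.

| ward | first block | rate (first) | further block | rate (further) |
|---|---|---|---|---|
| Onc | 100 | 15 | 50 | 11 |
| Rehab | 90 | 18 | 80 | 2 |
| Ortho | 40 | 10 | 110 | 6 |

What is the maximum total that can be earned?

Order all 6 blocks by rate: Rehab/T1 18 > Onc/T1 15 > Onc/T2 11 > Ortho/T1 10 > Ortho/T2 6 > Rehab/T2 2.
Fill Rehab T1 block (90 at 18) — 100 left.
Onc T1 at 15: fill all 100 — 0 left.
Total = 18×90 + 15×100 = 3120.

3120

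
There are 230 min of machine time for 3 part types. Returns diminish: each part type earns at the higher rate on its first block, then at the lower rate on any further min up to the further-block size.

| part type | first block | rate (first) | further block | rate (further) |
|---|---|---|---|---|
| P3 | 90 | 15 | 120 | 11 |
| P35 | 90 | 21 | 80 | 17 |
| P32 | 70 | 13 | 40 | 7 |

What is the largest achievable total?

Rank every tier by rate: P35/first 21 > P35/second 17 > P3/first 15 > P32/first 13 > P3/second 11 > P32/second 7.
P35/first (21): +90 → 140 left.
Fill P35 second block (80 at 17) → 60 left.
60 remain; put them into P3 first at 15.
Total = 21×90 + 17×80 + 15×60 = 4150.

4150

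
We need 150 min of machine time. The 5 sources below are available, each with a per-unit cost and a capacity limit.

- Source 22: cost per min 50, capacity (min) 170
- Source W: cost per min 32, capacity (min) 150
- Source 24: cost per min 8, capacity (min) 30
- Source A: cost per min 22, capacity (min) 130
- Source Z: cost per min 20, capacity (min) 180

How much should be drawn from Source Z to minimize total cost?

120

Use sources in increasing cost order.
Source 24 (8): use full 30 ; 120 min to go.
Take 120 from Source Z at 20 to finish.
Source A, Source W, Source 22: unused.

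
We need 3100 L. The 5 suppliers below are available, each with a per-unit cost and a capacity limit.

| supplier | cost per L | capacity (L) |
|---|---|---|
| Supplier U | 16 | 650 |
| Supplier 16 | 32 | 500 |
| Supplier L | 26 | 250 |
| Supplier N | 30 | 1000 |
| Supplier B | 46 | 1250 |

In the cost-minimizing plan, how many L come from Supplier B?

700

Cheapest first:
Supplier U at 16: take all 650 L → 2450 still needed.
Supplier L (26): use full 250 → 2200 L to go.
Take 1000 from Supplier N at 30 → need 1200 more.
Supplier 16 (32): use full 500 → 700 L to go.
Supplier B (46): take the remaining 700 → done.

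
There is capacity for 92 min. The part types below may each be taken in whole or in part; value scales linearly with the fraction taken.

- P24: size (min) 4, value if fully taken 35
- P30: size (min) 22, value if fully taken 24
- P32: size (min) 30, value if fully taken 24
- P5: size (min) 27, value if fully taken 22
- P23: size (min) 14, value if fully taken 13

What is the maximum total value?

114

Best value per unit of size first: P24 35/4≈8.75, P30 24/22≈1.09, P23 13/14≈0.929, P5 22/27≈0.815, P32 24/30≈0.8.
P24: take in full, 4 min for value 35 ; 88 left.
All 22 min of P30 fit (value 24) ; 66 remain.
All 14 min of P23 fit (value 13) ; 52 remain.
All 27 min of P5 fit (value 22) ; 25 remain.
Fill the last 25 min with part of P32: 25/30 of it earns 20.
Total value = 114.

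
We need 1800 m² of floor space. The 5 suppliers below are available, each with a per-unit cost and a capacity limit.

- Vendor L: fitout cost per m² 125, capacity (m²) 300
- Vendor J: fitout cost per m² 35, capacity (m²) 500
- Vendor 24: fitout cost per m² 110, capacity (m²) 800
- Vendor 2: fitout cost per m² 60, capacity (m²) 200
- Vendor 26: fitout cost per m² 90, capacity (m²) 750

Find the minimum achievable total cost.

135500

Use suppliers in increasing cost order.
Take 500 from Vendor J at 35 — need 1300 more.
Vendor 2 (60): use full 200 — 1100 m² to go.
Vendor 26 (90): use full 750 — 350 m² to go.
Take 350 from Vendor 24 at 110 to finish.
Vendor L: unused.
Cost = 500×35 + 200×60 + 750×90 + 350×110 = 135500.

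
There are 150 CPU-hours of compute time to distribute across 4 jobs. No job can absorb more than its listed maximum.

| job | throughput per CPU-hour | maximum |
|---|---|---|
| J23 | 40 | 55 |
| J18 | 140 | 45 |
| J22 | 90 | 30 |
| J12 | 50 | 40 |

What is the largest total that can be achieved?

12400

Order the jobs by throughput per CPU-hour: J18 140 > J22 90 > J12 50 > J23 40.
J18: +45 to 45 (cap) → 105 left.
J22 takes 30 to reach its cap of 30 → 75 left.
J12 takes 40 to reach its cap of 40 → 35 left.
Only 35 left; J23 takes them to reach 35.
Total = 40×35 + 140×45 + 90×30 + 50×40 = 12400.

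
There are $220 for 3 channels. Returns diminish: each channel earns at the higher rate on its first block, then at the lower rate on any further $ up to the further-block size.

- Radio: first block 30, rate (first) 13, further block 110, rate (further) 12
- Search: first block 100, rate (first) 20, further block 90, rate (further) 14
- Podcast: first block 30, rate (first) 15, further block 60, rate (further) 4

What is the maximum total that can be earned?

Order all 6 blocks by rate: Search/tier1 20 > Podcast/tier1 15 > Search/tier2 14 > Radio/tier1 13 > Radio/tier2 12 > Podcast/tier2 4.
Search/tier1 (20): +100 — 120 left.
Fill Podcast tier1 block (30 at 15) — 90 left.
Search/tier2 (14): +90 — 0 left.
Total = 20×100 + 15×30 + 14×90 = 3710.

3710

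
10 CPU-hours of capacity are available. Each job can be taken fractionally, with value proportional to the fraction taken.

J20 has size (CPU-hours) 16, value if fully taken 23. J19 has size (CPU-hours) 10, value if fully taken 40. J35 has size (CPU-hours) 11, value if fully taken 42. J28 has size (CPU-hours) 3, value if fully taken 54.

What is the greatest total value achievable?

82

Best value per unit of size first: J28 54/3≈18, J19 40/10≈4, J35 42/11≈3.82, J20 23/16≈1.44.
Take all of J28 (3 CPU-hours, value 54) → 7 CPU-hours left.
7 CPU-hours left: a 7/10 share of J19 gives 40×7/10 = 28.
Total value = 82.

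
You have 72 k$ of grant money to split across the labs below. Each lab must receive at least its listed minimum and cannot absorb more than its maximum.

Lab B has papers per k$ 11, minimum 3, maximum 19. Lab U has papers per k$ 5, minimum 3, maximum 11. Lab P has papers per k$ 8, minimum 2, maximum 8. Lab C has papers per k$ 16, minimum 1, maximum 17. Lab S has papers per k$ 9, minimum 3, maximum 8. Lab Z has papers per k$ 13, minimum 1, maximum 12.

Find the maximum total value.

Meeting every minimum uses 3+3+2+1+3+1 = 13 k$, leaving 59.
Rank by papers per k$: Lab C 16 > Lab Z 13 > Lab B 11 > Lab S 9 > Lab P 8 > Lab U 5.
Lab C: +16 to 17 (cap) — 43 left.
Give Lab Z 11 more to hit its cap of 12 — 32 left.
Lab B: +16 to 19 (cap) — 16 left.
Lab S takes 5 more to reach its cap of 8 — 11 left.
Give Lab P 6 more to hit its cap of 8 — 5 left.
Only 5 left; Lab U takes them to reach 8.
Total = 11×19 + 5×8 + 8×8 + 16×17 + 9×8 + 13×12 = 813.

813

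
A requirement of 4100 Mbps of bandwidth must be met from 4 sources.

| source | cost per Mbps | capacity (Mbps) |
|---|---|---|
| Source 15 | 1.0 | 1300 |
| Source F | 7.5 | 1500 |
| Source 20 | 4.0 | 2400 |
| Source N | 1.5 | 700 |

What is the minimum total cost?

10750

Cheapest first:
Source 15 (1.0): use full 1300 → 2800 Mbps to go.
Source N at 1.5: take all 700 Mbps → 2100 still needed.
Take 2100 from Source 20 at 4.0 to finish.
Source F: unused.
Cost = 1300×1.0 + 700×1.5 + 2100×4.0 = 10750.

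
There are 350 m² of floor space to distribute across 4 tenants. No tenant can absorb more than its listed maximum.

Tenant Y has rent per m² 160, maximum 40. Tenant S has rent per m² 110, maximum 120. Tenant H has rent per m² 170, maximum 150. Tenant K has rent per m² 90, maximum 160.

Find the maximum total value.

48700

Order the tenants by rent per m²: Tenant H 170 > Tenant Y 160 > Tenant S 110 > Tenant K 90.
Tenant H: +150 to 150 (cap) → 200 left.
Tenant Y: +40 to 40 (cap) → 160 left.
Tenant S takes 120 to reach its cap of 120 → 40 left.
Tenant K: +40 (room for 160) → 40. Pool exhausted.
Total = 160×40 + 110×120 + 170×150 + 90×40 = 48700.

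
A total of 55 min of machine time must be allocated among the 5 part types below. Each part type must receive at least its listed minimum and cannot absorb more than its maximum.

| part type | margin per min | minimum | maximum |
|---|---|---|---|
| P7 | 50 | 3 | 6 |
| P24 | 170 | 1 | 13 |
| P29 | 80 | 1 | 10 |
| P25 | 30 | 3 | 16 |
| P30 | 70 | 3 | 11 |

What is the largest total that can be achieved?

4530

Meeting every minimum uses 3+1+1+3+3 = 11 min, leaving 44.
Order the part types by margin per min: P24 170 > P29 80 > P30 70 > P7 50 > P25 30.
Give P24 12 more to hit its cap of 13 → 32 left.
Give P29 9 more to hit its cap of 10 → 23 left.
P30: +8 to 11 (cap) → 15 left.
P7: +3 to 6 (cap) → 12 left.
P25 has room for 13 more but only 12 remain, so it gets 15.
Total = 50×6 + 170×13 + 80×10 + 30×15 + 70×11 = 4530.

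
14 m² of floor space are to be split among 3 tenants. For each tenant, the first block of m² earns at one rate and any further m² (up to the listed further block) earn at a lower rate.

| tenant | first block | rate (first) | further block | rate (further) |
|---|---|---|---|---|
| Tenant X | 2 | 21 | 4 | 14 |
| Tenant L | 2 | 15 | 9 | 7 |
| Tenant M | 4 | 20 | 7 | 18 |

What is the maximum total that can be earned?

Treat each block as its own option and order by rate: Tenant X/tier1 21 > Tenant M/tier1 20 > Tenant M/tier2 18 > Tenant L/tier1 15 > Tenant X/tier2 14 > Tenant L/tier2 7.
Tenant X/tier1 (21): +2 → 12 left.
Tenant M/tier1 (20): +4 → 8 left.
Tenant M/tier2 (18): +7 → 1 left.
Tenant L tier1 at 15: only 1 left, fill 1.
Total = 21×2 + 20×4 + 18×7 + 15×1 = 263.

263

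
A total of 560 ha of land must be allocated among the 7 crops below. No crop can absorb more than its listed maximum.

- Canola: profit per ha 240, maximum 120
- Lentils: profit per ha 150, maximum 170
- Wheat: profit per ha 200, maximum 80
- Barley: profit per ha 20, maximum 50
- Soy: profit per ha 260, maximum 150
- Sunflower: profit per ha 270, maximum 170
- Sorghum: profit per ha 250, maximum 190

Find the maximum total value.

Rank by profit per ha: Sunflower 270 > Soy 260 > Sorghum 250 > Canola 240 > Wheat 200 > Lentils 150 > Barley 20.
Sunflower takes 170 to reach its cap of 170 → 390 left.
Give Soy 150 to hit its cap of 150 → 240 left.
Sorghum takes 190 to reach its cap of 190 → 50 left.
Only 50 left; Canola takes them to reach 50.
Total = 240×50 + 260×150 + 270×170 + 250×190 = 144400.

144400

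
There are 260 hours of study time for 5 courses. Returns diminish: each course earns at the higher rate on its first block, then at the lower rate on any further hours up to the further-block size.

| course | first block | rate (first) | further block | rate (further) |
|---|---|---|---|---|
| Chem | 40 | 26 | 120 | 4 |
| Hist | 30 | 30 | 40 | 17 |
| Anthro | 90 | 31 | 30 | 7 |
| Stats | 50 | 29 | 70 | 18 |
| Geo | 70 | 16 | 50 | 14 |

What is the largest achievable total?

Rank every tier by rate: Anthro/T1 31 > Hist/T1 30 > Stats/T1 29 > Chem/T1 26 > Stats/T2 18 > Hist/T2 17 > Geo/T1 16 > Geo/T2 14 > Anthro/T2 7 > Chem/T2 4.
Fill Anthro T1 block (90 at 31) ; 170 left.
Fill Hist T1 block (30 at 30) ; 140 left.
Stats/T1 (29): +50 ; 90 left.
Fill Chem T1 block (40 at 26) ; 50 left.
50 remain; put them into Stats T2 at 18.
Total = 31×90 + 30×30 + 29×50 + 26×40 + 18×50 = 7080.

7080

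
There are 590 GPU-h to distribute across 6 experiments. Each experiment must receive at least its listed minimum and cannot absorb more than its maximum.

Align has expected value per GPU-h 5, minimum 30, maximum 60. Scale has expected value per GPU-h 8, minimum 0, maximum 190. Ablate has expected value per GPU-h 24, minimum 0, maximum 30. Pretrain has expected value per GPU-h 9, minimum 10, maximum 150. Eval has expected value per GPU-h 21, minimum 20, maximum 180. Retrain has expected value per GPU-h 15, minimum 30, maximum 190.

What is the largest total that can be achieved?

8930

Meeting every minimum uses 30+0+0+10+20+30 = 90 GPU-h, leaving 500.
Highest expected value per GPU-h first: Ablate 24 > Eval 21 > Retrain 15 > Pretrain 9 > Scale 8 > Align 5.
Ablate: +30 to 30 (cap) → 470 left.
Eval: +160 to 180 (cap) → 310 left.
Give Retrain 160 more to hit its cap of 190 → 150 left.
Pretrain takes 140 more to reach its cap of 150 → 10 left.
Only 10 left; Scale takes them to reach 10.
Total = 5×30 + 8×10 + 24×30 + 9×150 + 21×180 + 15×190 = 8930.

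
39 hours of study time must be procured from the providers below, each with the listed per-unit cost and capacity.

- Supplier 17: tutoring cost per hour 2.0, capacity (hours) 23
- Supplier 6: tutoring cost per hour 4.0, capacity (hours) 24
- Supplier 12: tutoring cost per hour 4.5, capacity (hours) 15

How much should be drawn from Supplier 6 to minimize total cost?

Cheapest first:
Supplier 17 (2.0): use full 23 ; 16 hours to go.
Supplier 6 at 4.0: take 16 of its 24 ; requirement met.
Supplier 12: unused.

16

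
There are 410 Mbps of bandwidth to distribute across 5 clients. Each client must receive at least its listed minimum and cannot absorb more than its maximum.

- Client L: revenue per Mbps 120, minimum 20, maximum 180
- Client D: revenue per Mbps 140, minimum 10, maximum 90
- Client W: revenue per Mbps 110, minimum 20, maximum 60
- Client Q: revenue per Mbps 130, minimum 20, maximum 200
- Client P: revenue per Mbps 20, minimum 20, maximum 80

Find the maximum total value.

50800

Meeting every minimum uses 20+10+20+20+20 = 90 Mbps, leaving 320.
Highest revenue per Mbps first: Client D 140 > Client Q 130 > Client L 120 > Client W 110 > Client P 20.
Client D: +80 to 90 (cap) → 240 left.
Client Q takes 180 more to reach its cap of 200 → 60 left.
Client L: +60 (room for 160) → 80. Pool exhausted.
Total = 120×80 + 140×90 + 110×20 + 130×200 + 20×20 = 50800.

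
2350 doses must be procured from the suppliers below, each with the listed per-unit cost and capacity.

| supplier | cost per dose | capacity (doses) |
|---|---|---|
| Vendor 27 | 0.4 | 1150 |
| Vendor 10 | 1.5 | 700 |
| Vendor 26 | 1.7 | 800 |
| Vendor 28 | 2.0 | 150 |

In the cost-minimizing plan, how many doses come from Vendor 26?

500

Cheapest first:
Take 1150 from Vendor 27 at 0.4 → need 1200 more.
Vendor 10 at 1.5: take all 700 doses → 500 still needed.
Vendor 26 at 1.7: take 500 of its 800 → requirement met.
Vendor 28: unused.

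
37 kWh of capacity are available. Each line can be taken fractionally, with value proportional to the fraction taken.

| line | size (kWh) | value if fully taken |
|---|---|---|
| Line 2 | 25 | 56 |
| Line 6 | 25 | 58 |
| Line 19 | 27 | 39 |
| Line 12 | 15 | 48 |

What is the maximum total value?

Best value per unit of size first: Line 12 48/15≈3.2, Line 6 58/25≈2.32, Line 2 56/25≈2.24, Line 19 39/27≈1.44.
Take all of Line 12 (15 kWh, value 48) → 22 kWh left.
22 kWh left: a 22/25 share of Line 6 gives 58×22/25 = 51.04.
Total value = 99.04.

99.04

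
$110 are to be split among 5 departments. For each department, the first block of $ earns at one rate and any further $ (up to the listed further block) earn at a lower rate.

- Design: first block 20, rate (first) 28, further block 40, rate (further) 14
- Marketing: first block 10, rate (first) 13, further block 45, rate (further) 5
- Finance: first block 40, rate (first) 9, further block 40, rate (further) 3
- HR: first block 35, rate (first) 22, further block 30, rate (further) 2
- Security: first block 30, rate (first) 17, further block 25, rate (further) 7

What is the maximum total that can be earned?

2190

Rank every tier by rate: Design/first 28 > HR/first 22 > Security/first 17 > Design/second 14 > Marketing/first 13 > Finance/first 9 > Security/second 7 > Marketing/second 5 > Finance/second 3 > HR/second 2.
Fill Design first block (20 at 28) ; 90 left.
Fill HR first block (35 at 22) ; 55 left.
Security first at 17: fill all 30 ; 25 left.
25 remain; put them into Design second at 14.
Total = 28×20 + 22×35 + 17×30 + 14×25 = 2190.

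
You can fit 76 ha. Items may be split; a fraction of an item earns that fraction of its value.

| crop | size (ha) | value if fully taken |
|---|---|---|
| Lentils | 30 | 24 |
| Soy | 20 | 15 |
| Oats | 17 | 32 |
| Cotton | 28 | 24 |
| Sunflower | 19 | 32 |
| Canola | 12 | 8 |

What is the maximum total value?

Sort by value density: Oats 32/17≈1.88, Sunflower 32/19≈1.68, Cotton 24/28≈0.857, Lentils 24/30≈0.8, Soy 15/20≈0.75, Canola 8/12≈0.667.
Oats: take in full, 17 ha for value 32 ; 59 left.
All 19 ha of Sunflower fit (value 32) ; 40 remain.
Take all of Cotton (28 ha, value 24) ; 12 ha left.
Fill the last 12 ha with part of Lentils: 12/30 of it earns 9.6.
Total value = 97.6.

97.6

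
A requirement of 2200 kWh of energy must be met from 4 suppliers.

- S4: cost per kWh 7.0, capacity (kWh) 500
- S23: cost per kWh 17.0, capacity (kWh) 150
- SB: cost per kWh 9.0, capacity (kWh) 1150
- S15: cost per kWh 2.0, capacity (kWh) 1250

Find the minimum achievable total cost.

10050

Cheapest first:
S15 at 2.0: take all 1250 kWh ; 950 still needed.
S4 at 7.0: take all 500 kWh ; 450 still needed.
Take 450 from SB at 9.0 to finish.
S23: unused.
Cost = 1250×2.0 + 500×7.0 + 450×9.0 = 10050.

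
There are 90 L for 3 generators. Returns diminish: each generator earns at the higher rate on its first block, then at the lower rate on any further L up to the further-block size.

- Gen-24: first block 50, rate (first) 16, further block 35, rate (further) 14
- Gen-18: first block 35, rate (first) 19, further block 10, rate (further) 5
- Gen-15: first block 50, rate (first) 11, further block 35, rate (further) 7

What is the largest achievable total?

1535

Order all 6 blocks by rate: Gen-18/T1 19 > Gen-24/T1 16 > Gen-24/T2 14 > Gen-15/T1 11 > Gen-15/T2 7 > Gen-18/T2 5.
Fill Gen-18 T1 block (35 at 19) — 55 left.
Fill Gen-24 T1 block (50 at 16) — 5 left.
Gen-24/T2: +5 of 35 at 14; pool empty.
Total = 19×35 + 16×50 + 14×5 = 1535.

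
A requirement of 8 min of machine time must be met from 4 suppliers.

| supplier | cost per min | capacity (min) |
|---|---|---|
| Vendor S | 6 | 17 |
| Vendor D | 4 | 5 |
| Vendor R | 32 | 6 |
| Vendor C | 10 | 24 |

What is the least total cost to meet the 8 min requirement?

Use suppliers in increasing cost order.
Take 5 from Vendor D at 4 — need 3 more.
Take 3 from Vendor S at 6 to finish.
Vendor C, Vendor R: unused.
Cost = 5×4 + 3×6 = 38.

38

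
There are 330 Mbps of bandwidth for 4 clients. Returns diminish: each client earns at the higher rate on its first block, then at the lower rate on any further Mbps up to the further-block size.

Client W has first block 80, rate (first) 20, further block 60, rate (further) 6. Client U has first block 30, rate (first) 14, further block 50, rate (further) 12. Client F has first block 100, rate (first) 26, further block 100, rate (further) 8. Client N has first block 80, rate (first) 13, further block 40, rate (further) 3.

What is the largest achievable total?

Treat each block as its own option and order by rate: Client F/first 26 > Client W/first 20 > Client U/first 14 > Client N/first 13 > Client U/second 12 > Client F/second 8 > Client W/second 6 > Client N/second 3.
Client F/first (26): +100 — 230 left.
Client W first at 20: fill all 80 — 150 left.
Client U first at 14: fill all 30 — 120 left.
Client N/first (13): +80 — 40 left.
Client U/second: +40 of 50 at 12; pool empty.
Total = 26×100 + 20×80 + 14×30 + 13×80 + 12×40 = 6140.

6140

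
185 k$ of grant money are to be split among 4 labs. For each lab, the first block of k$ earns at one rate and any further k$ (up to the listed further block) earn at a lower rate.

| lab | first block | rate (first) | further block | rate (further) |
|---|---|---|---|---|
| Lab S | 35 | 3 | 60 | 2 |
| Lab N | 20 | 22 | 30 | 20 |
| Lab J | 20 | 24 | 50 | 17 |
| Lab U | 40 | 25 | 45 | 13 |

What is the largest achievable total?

3695

Rank every tier by rate: Lab U/first 25 > Lab J/first 24 > Lab N/first 22 > Lab N/second 20 > Lab J/second 17 > Lab U/second 13 > Lab S/first 3 > Lab S/second 2.
Lab U/first (25): +40 ; 145 left.
Lab J first at 24: fill all 20 ; 125 left.
Fill Lab N first block (20 at 22) ; 105 left.
Lab N second at 20: fill all 30 ; 75 left.
Fill Lab J second block (50 at 17) ; 25 left.
25 remain; put them into Lab U second at 13.
Total = 25×40 + 24×20 + 22×20 + 20×30 + 17×50 + 13×25 = 3695.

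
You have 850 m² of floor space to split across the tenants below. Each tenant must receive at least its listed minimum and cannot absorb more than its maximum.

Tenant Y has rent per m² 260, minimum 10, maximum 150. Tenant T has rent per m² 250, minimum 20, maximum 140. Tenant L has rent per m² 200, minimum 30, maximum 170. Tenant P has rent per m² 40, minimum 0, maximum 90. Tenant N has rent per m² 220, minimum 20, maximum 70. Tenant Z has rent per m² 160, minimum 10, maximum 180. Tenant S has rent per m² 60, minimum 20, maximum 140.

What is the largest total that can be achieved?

Meeting every minimum uses 10+20+30+0+20+10+20 = 110 m², leaving 740.
Highest rent per m² first: Tenant Y 260 > Tenant T 250 > Tenant N 220 > Tenant L 200 > Tenant Z 160 > Tenant S 60 > Tenant P 40.
Tenant Y: +140 to 150 (cap) → 600 left.
Give Tenant T 120 more to hit its cap of 140 → 480 left.
Tenant N takes 50 more to reach its cap of 70 → 430 left.
Tenant L takes 140 more to reach its cap of 170 → 290 left.
Tenant Z takes 170 more to reach its cap of 180 → 120 left.
Tenant S: +120 to 140 (cap) → 0 left.
Total = 260×150 + 250×140 + 200×170 + 220×70 + 160×180 + 60×140 = 160600.

160600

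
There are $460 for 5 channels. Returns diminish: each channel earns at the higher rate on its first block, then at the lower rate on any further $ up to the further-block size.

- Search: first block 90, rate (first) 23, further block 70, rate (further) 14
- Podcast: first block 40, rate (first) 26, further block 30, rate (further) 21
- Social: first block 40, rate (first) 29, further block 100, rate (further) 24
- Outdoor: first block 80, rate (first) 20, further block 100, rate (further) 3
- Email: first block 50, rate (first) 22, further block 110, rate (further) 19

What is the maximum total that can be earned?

Treat each block as its own option and order by rate: Social/T1 29 > Podcast/T1 26 > Social/T2 24 > Search/T1 23 > Email/T1 22 > Podcast/T2 21 > Outdoor/T1 20 > Email/T2 19 > Search/T2 14 > Outdoor/T2 3.
Social/T1 (29): +40 — 420 left.
Podcast T1 at 26: fill all 40 — 380 left.
Social/T2 (24): +100 — 280 left.
Search T1 at 23: fill all 90 — 190 left.
Email T1 at 22: fill all 50 — 140 left.
Podcast/T2 (21): +30 — 110 left.
Outdoor/T1 (20): +80 — 30 left.
30 remain; put them into Email T2 at 19.
Total = 29×40 + 26×40 + 24×100 + 23×90 + 22×50 + 21×30 + 20×80 + 19×30 = 10570.

10570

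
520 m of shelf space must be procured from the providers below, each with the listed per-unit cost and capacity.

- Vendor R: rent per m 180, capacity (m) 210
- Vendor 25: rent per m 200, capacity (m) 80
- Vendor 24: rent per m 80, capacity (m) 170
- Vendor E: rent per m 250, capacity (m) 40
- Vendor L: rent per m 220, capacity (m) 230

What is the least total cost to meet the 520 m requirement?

80600

Use providers in increasing cost order.
Take 170 from Vendor 24 at 80 → need 350 more.
Vendor R at 180: take all 210 m → 140 still needed.
Take 80 from Vendor 25 at 200 → need 60 more.
Vendor L at 220: take 60 of its 230 → requirement met.
Vendor E: unused.
Cost = 170×80 + 210×180 + 80×200 + 60×220 = 80600.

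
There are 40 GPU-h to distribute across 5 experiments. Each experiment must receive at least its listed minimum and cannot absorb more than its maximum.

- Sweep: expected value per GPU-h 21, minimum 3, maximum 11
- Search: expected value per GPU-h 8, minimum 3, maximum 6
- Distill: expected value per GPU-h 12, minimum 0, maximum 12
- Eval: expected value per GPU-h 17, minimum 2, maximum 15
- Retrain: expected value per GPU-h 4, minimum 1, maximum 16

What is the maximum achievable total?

Meeting every minimum uses 3+3+0+2+1 = 9 GPU-h, leaving 31.
Rank by expected value per GPU-h: Sweep 21 > Eval 17 > Distill 12 > Search 8 > Retrain 4.
Sweep: +8 to 11 (cap) → 23 left.
Eval takes 13 more to reach its cap of 15 → 10 left.
Only 10 left; Distill takes them to reach 10.
Total = 21×11 + 8×3 + 12×10 + 17×15 + 4×1 = 634.

634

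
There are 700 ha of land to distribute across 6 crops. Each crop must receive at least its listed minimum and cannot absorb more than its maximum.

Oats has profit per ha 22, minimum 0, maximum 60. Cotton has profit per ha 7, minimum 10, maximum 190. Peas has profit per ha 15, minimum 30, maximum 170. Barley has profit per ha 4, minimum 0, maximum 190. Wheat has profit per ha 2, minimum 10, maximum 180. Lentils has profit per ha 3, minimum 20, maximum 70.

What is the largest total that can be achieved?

6210

Meeting every minimum uses 0+10+30+0+10+20 = 70 ha, leaving 630.
Highest profit per ha first: Oats 22 > Peas 15 > Cotton 7 > Barley 4 > Lentils 3 > Wheat 2.
Give Oats 60 more to hit its cap of 60 — 570 left.
Peas: +140 to 170 (cap) — 430 left.
Give Cotton 180 more to hit its cap of 190 — 250 left.
Barley takes 190 more to reach its cap of 190 — 60 left.
Give Lentils 50 more to hit its cap of 70 — 10 left.
Only 10 left; Wheat takes them to reach 20.
Total = 22×60 + 7×190 + 15×170 + 4×190 + 2×20 + 3×70 = 6210.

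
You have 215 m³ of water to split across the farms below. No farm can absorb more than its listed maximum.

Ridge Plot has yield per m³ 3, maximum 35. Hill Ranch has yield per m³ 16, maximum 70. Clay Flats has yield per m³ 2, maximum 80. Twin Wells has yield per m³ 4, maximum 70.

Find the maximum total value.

1585

Highest yield per m³ first: Hill Ranch 16 > Twin Wells 4 > Ridge Plot 3 > Clay Flats 2.
Hill Ranch: +70 to 70 (cap) → 145 left.
Give Twin Wells 70 to hit its cap of 70 → 75 left.
Ridge Plot takes 35 to reach its cap of 35 → 40 left.
Only 40 left; Clay Flats takes them to reach 40.
Total = 3×35 + 16×70 + 2×40 + 4×70 = 1585.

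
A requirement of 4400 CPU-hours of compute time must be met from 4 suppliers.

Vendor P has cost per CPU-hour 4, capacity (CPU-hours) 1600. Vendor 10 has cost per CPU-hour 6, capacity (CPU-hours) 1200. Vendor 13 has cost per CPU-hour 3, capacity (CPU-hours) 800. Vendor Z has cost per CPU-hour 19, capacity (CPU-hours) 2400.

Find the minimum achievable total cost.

Use suppliers in increasing cost order.
Vendor 13 at 3: take all 800 CPU-hours ; 3600 still needed.
Vendor P (4): use full 1600 ; 2000 CPU-hours to go.
Take 1200 from Vendor 10 at 6 ; need 800 more.
Take 800 from Vendor Z at 19 to finish.
Cost = 800×3 + 1600×4 + 1200×6 + 800×19 = 31200.

31200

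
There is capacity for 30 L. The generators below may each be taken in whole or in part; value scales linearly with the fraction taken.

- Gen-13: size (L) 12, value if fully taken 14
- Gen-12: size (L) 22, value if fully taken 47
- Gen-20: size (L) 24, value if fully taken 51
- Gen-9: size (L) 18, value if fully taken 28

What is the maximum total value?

64

Sort by value density: Gen-12 47/22≈2.14, Gen-20 51/24≈2.12, Gen-9 28/18≈1.56, Gen-13 14/12≈1.17.
Take all of Gen-12 (22 L, value 47) ; 8 L left.
Only 8 L remain; take 8/24 of Gen-20 for value 51×8/24 = 17.
Total value = 64.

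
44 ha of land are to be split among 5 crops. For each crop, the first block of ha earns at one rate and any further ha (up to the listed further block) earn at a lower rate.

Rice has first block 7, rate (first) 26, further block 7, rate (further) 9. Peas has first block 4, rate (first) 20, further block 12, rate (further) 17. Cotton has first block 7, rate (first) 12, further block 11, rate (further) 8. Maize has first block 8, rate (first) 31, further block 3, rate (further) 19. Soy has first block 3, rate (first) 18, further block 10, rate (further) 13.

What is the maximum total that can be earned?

Treat each block as its own option and order by rate: Maize/first 31 > Rice/first 26 > Peas/first 20 > Maize/second 19 > Soy/first 18 > Peas/second 17 > Soy/second 13 > Cotton/first 12 > Rice/second 9 > Cotton/second 8.
Maize/first (31): +8 — 36 left.
Fill Rice first block (7 at 26) — 29 left.
Peas first at 20: fill all 4 — 25 left.
Maize/second (19): +3 — 22 left.
Soy first at 18: fill all 3 — 19 left.
Peas/second (17): +12 — 7 left.
Soy second at 13: only 7 left, fill 7.
Total = 31×8 + 26×7 + 20×4 + 19×3 + 18×3 + 17×12 + 13×7 = 916.

916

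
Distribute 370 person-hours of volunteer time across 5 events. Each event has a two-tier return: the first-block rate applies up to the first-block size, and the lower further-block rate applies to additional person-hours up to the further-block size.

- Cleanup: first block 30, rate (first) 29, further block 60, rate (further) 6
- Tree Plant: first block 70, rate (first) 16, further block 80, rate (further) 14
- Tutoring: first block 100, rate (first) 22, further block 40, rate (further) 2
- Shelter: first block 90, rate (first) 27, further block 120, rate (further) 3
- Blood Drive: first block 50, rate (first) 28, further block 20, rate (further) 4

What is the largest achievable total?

8440

Rank every tier by rate: Cleanup/T1 29 > Blood Drive/T1 28 > Shelter/T1 27 > Tutoring/T1 22 > Tree Plant/T1 16 > Tree Plant/T2 14 > Cleanup/T2 6 > Blood Drive/T2 4 > Shelter/T2 3 > Tutoring/T2 2.
Fill Cleanup T1 block (30 at 29) → 340 left.
Blood Drive/T1 (28): +50 → 290 left.
Shelter/T1 (27): +90 → 200 left.
Fill Tutoring T1 block (100 at 22) → 100 left.
Tree Plant/T1 (16): +70 → 30 left.
Tree Plant T2 at 14: only 30 left, fill 30.
Total = 29×30 + 28×50 + 27×90 + 22×100 + 16×70 + 14×30 = 8440.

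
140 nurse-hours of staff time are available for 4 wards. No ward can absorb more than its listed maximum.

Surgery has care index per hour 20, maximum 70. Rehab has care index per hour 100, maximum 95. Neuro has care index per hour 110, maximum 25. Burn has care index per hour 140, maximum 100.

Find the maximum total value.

Order the wards by care index per hour: Burn 140 > Neuro 110 > Rehab 100 > Surgery 20.
Give Burn 100 to hit its cap of 100 → 40 left.
Neuro: +25 to 25 (cap) → 15 left.
Rehab has room for 95 but only 15 remain, so it gets 15.
Total = 100×15 + 110×25 + 140×100 = 18250.

18250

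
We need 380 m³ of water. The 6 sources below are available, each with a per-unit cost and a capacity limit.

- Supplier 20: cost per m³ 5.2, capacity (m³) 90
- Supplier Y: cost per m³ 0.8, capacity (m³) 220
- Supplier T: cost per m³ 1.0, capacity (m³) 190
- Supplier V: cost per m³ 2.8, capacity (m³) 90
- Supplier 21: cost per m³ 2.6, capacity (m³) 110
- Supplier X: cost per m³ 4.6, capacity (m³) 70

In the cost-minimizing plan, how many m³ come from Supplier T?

160

Use sources in increasing cost order.
Supplier Y (0.8): use full 220 — 160 m³ to go.
Supplier T at 1.0: take 160 of its 190 — requirement met.
Supplier 21, Supplier V, Supplier X, Supplier 20: unused.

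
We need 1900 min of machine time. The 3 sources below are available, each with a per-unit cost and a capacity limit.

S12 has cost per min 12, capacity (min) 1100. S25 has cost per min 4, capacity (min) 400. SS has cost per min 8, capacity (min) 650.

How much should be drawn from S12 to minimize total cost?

Cheapest first:
S25 (4): use full 400 — 1500 min to go.
Take 650 from SS at 8 — need 850 more.
Take 850 from S12 at 12 to finish.

850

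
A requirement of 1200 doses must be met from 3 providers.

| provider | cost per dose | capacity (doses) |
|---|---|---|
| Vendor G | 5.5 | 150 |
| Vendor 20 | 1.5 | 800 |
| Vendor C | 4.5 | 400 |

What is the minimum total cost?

Use providers in increasing cost order.
Vendor 20 (1.5): use full 800 → 400 doses to go.
Take 400 from Vendor C at 4.5 → need 0 more.
Vendor G: unused.
Cost = 800×1.5 + 400×4.5 = 3000.

3000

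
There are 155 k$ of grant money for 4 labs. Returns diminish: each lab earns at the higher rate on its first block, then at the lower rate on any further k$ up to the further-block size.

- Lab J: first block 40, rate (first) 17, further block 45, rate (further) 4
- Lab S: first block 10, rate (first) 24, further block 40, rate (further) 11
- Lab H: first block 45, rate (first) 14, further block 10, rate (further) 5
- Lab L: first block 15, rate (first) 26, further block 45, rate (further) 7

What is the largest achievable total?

Rank every tier by rate: Lab L/first 26 > Lab S/first 24 > Lab J/first 17 > Lab H/first 14 > Lab S/second 11 > Lab L/second 7 > Lab H/second 5 > Lab J/second 4.
Lab L first at 26: fill all 15 → 140 left.
Lab S first at 24: fill all 10 → 130 left.
Lab J/first (17): +40 → 90 left.
Lab H/first (14): +45 → 45 left.
Lab S/second (11): +40 → 5 left.
Lab L second at 7: only 5 left, fill 5.
Total = 26×15 + 24×10 + 17×40 + 14×45 + 11×40 + 7×5 = 2415.

2415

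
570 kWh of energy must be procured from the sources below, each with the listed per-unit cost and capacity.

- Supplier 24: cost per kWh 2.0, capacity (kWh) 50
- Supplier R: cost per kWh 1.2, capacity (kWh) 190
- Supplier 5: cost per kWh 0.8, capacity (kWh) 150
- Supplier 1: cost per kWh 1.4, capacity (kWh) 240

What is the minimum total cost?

670

Cheapest first:
Take 150 from Supplier 5 at 0.8 → need 420 more.
Supplier R at 1.2: take all 190 kWh → 230 still needed.
Supplier 1 at 1.4: take 230 of its 240 → requirement met.
Supplier 24: unused.
Cost = 150×0.8 + 190×1.2 + 230×1.4 = 670.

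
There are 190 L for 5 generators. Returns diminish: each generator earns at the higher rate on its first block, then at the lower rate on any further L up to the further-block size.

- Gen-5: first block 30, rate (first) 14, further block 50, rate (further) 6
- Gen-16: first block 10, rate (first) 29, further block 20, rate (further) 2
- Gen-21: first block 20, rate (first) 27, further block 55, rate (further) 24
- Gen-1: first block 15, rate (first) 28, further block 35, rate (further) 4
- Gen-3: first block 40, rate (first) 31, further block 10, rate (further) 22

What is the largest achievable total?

Order all 10 blocks by rate: Gen-3/T1 31 > Gen-16/T1 29 > Gen-1/T1 28 > Gen-21/T1 27 > Gen-21/T2 24 > Gen-3/T2 22 > Gen-5/T1 14 > Gen-5/T2 6 > Gen-1/T2 4 > Gen-16/T2 2.
Fill Gen-3 T1 block (40 at 31) → 150 left.
Fill Gen-16 T1 block (10 at 29) → 140 left.
Fill Gen-1 T1 block (15 at 28) → 125 left.
Gen-21/T1 (27): +20 → 105 left.
Gen-21/T2 (24): +55 → 50 left.
Gen-3 T2 at 22: fill all 10 → 40 left.
Gen-5/T1 (14): +30 → 10 left.
Gen-5/T2: +10 of 50 at 6; pool empty.
Total = 31×40 + 29×10 + 28×15 + 27×20 + 24×55 + 22×10 + 14×30 + 6×10 = 4510.

4510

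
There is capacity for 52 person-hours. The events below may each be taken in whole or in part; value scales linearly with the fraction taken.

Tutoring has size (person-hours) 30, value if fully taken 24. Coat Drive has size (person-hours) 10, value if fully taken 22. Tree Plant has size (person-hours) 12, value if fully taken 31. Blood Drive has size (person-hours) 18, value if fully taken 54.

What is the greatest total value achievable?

116.6

Rank by value-to-size ratio: Blood Drive 54/18≈3, Tree Plant 31/12≈2.58, Coat Drive 22/10≈2.2, Tutoring 24/30≈0.8.
All 18 person-hours of Blood Drive fit (value 54) — 34 remain.
All 12 person-hours of Tree Plant fit (value 31) — 22 remain.
Take all of Coat Drive (10 person-hours, value 22) — 12 person-hours left.
Only 12 person-hours remain; take 12/30 of Tutoring for value 24×12/30 = 9.6.
Total value = 116.6.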